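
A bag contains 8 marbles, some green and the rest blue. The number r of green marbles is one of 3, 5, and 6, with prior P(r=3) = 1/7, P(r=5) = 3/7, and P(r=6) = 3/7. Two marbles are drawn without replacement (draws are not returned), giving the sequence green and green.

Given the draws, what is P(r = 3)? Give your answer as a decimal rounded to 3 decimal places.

0.038

The likelihood of the observed sequence under each hypothesis: P(data | r = 3) = (3/8)(2/7) = 3/28; P(data | r = 5) = (5/8)(4/7) = 5/14; P(data | r = 6) = (6/8)(5/7) = 15/28.
The prior-weighted likelihoods are 1/7 · 3/28 = 3/196, 3/7 · 5/14 = 15/98, 3/7 · 15/28 = 45/196; with total 39/98.
Therefore the posterior P(r = 3 | data) = (3/196) / (39/98) = 1/26.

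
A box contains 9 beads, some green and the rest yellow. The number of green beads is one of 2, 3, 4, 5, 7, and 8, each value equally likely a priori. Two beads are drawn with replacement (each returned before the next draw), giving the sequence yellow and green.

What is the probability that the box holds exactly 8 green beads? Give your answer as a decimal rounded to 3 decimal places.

0.085

The likelihood of the observed sequence under each hypothesis: P(data | r = 2) = (7/9)(2/9) = 14/81; P(data | r = 3) = (6/9)(3/9) = 2/9; P(data | r = 4) = (5/9)(4/9) = 20/81; P(data | r = 5) = (4/9)(5/9) = 20/81; P(data | r = 7) = (2/9)(7/9) = 14/81; P(data | r = 8) = (1/9)(8/9) = 8/81.
Multiplying each by its prior: 1/6 · 14/81 = 7/243, 1/6 · 2/9 = 1/27, 1/6 · 20/81 = 10/243, 1/6 · 20/81 = 10/243, 1/6 · 14/81 = 7/243, 1/6 · 8/81 = 4/243; summing to 47/243.
By Bayes' rule, P(r = 8 | data) = (4/243) / (47/243) = 4/47.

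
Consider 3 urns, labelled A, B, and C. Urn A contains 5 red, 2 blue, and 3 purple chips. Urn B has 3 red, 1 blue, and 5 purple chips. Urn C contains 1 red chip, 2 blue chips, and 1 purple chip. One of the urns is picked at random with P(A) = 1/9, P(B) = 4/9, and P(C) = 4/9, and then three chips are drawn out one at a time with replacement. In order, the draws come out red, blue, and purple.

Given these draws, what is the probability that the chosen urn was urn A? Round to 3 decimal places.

The likelihood of the observed sequence under each hypothesis: P(data | urn A) = (5/10)(2/10)(3/10) = 0.03; P(data | urn B) = (3/9)(1/9)(5/9) = 0.020576; P(data | urn C) = (1/4)(2/4)(1/4) = 0.03125.
The prior-weighted likelihoods are 1/9 · 0.03 = 0.0033333, 4/9 · 0.020576 = 0.0091449, 4/9 · 0.03125 = 0.013889; these sum to 0.026367.
Therefore the posterior P(urn A | data) = (0.0033333) / (0.026367) = 0.12642.

0.126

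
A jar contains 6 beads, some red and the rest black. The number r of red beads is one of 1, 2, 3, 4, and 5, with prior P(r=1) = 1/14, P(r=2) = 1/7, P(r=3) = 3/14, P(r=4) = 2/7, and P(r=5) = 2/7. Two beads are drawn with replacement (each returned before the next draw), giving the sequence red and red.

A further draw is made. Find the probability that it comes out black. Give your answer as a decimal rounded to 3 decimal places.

Under each hypothesis, the probability of the observed sequence is: P(data | r = 1) = (1/6)(1/6) = 1/36; P(data | r = 2) = (2/6)(2/6) = 1/9; P(data | r = 3) = (3/6)(3/6) = 1/4; P(data | r = 4) = (4/6)(4/6) = 4/9; P(data | r = 5) = (5/6)(5/6) = 25/36.
Multiplying each by its prior: 1/14 · 1/36 = 1/504, 1/7 · 1/9 = 1/63, 3/14 · 1/4 = 3/56, 2/7 · 4/9 = 8/63, 2/7 · 25/36 = 25/126; summing to 25/63.
Normalising, the posterior is P(r = 1 | data) = 1/200, P(r = 2 | data) = 1/25, P(r = 3 | data) = 27/200, P(r = 4 | data) = 8/25, P(r = 5 | data) = 1/2.
So P(black next | data) = Σ P(black next | H) P(H | data) = (5/6)(1/200) + (2/3)(1/25) + (1/2)(27/200) + (1/3)(8/25) + (1/6)(1/2) = 173/600.

0.288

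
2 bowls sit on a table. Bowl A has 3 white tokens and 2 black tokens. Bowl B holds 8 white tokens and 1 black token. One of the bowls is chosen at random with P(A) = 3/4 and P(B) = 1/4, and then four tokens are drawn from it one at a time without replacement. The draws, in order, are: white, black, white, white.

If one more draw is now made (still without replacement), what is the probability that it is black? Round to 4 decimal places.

Compute the likelihood of the observed sequence for each case: P(data | bowl A) = (3/5)(2/4)(2/3)(1/2) = 1/10; P(data | bowl B) = (8/9)(1/8)(7/7)(6/6) = 1/9.
The prior-weighted likelihoods are 3/4 · 1/10 = 3/40, 1/4 · 1/9 = 1/36; with total 37/360.
The posterior is then P(bowl A | data) = 27/37, P(bowl B | data) = 10/37.
The predictive probability is P(black next | data) = (1)(27/37) + (0)(10/37) = 27/37.

0.7297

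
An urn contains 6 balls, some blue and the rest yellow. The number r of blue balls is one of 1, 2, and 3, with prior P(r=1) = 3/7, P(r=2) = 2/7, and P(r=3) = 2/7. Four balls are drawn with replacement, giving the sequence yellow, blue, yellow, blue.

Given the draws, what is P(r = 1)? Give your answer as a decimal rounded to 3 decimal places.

Under each hypothesis, the probability of the observed sequence is: P(data | r = 1) = (5/6)(1/6)(5/6)(1/6) = 0.01929; P(data | r = 2) = (4/6)(2/6)(4/6)(2/6) = 0.049383; P(data | r = 3) = (3/6)(3/6)(3/6)(3/6) = 0.0625.
Weighting by the prior gives 3/7 · 0.01929 = 0.0082672, 2/7 · 0.049383 = 0.014109, 2/7 · 0.0625 = 0.017857; with total 0.040234.
So P(r = 1 | data) = (0.0082672) / (0.040234) = 0.20548.

0.205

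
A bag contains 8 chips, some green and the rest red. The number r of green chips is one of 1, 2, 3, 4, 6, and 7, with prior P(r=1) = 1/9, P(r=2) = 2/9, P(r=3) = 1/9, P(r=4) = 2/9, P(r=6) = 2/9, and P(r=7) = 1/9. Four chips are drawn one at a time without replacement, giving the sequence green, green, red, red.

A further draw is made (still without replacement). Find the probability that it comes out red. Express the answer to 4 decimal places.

Compute the likelihood of the observed sequence for each case: P(data | r = 1) = (1/8)(0/7) = 0; P(data | r = 2) = (2/8)(1/7)(6/6)(5/5) = 1/28; P(data | r = 3) = (3/8)(2/7)(5/6)(4/5) = 1/14; P(data | r = 4) = (4/8)(3/7)(4/6)(3/5) = 3/35; P(data | r = 6) = (6/8)(5/7)(2/6)(1/5) = 1/28; P(data | r = 7) = (7/8)(6/7)(1/6)(0/5) = 0.
The prior-weighted likelihoods are 1/9 · 0 = 0, 2/9 · 1/28 = 1/126, 1/9 · 1/14 = 1/126, 2/9 · 3/35 = 2/105, 2/9 · 1/28 = 1/126, 1/9 · 0 = 0; these sum to 3/70.
The posterior is then P(r = 1 | data) = 0, P(r = 2 | data) = 5/27, P(r = 3 | data) = 5/27, P(r = 4 | data) = 4/9, P(r = 6 | data) = 5/27, P(r = 7 | data) = 0.
So P(red next | data) = Σ P(red next | H) P(H | data) = (1)(5/27) + (3/4)(5/27) + (1/2)(4/9) + (0)(5/27) = 59/108.

0.5463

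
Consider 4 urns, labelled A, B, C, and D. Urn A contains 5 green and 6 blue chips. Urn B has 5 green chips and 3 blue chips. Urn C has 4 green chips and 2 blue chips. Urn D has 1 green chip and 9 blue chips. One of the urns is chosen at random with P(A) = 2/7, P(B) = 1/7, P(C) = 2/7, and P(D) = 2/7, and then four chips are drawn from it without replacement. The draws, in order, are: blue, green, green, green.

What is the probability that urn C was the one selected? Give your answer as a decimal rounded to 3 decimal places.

Under each hypothesis, the probability of the observed sequence is: P(data | urn A) = (6/11)(5/10)(4/9)(3/8) = 0.045455; P(data | urn B) = (3/8)(5/7)(4/6)(3/5) = 0.10714; P(data | urn C) = (2/6)(4/5)(3/4)(2/3) = 0.13333; P(data | urn D) = (9/10)(1/9)(0/8) = 0.
Multiplying each by its prior: 2/7 · 0.045455 = 0.012987, 1/7 · 0.10714 = 0.015306, 2/7 · 0.13333 = 0.038095, 2/7 · 0 = 0; these sum to 0.066388.
So P(urn C | data) = (0.038095) / (0.066388) = 0.57382.

0.574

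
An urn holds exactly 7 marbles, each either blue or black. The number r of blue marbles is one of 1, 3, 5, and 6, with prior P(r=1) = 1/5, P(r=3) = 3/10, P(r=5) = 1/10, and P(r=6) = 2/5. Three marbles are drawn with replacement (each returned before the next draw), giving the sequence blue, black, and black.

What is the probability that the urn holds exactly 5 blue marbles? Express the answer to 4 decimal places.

Compute the likelihood of the observed sequence for each case: P(data | r = 1) = (1/7)(6/7)(6/7) = 0.10496; P(data | r = 3) = (3/7)(4/7)(4/7) = 0.13994; P(data | r = 5) = (5/7)(2/7)(2/7) = 0.058309; P(data | r = 6) = (6/7)(1/7)(1/7) = 0.017493.
Multiplying each by its prior: 1/5 · 0.10496 = 0.020991, 3/10 · 0.13994 = 0.041983, 1/10 · 0.058309 = 0.0058309, 2/5 · 0.017493 = 0.0069971; these sum to 0.075802.
So P(r = 5 | data) = (0.0058309) / (0.075802) = 0.076923.

0.0769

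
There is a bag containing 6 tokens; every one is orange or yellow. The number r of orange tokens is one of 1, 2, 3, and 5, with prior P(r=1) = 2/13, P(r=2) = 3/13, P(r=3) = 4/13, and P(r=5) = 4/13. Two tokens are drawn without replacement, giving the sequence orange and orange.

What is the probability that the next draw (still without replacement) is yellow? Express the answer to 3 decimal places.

0.400

The likelihood of the observed sequence under each hypothesis: P(data | r = 1) = (1/6)(0/5) = 0; P(data | r = 2) = (2/6)(1/5) = 1/15; P(data | r = 3) = (3/6)(2/5) = 1/5; P(data | r = 5) = (5/6)(4/5) = 2/3.
Weighting by the prior gives 2/13 · 0 = 0, 3/13 · 1/15 = 1/65, 4/13 · 1/5 = 4/65, 4/13 · 2/3 = 8/39; with total 11/39.
Dividing through by the total gives posterior P(r = 1 | data) = 0, P(r = 2 | data) = 3/55, P(r = 3 | data) = 12/55, P(r = 5 | data) = 8/11.
Averaging over the posterior, P(yellow next | data) = (1)(3/55) + (3/4)(12/55) + (1/4)(8/11) = 2/5.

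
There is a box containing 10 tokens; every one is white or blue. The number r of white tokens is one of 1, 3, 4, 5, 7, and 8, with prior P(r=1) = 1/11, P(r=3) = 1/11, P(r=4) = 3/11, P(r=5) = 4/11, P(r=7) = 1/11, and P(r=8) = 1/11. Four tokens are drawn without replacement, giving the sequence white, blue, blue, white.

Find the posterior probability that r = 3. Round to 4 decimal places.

Under each hypothesis, the probability of the observed sequence is: P(data | r = 1) = (1/10)(9/9)(8/8)(0/7) = 0; P(data | r = 3) = (3/10)(7/9)(6/8)(2/7) = 0.05; P(data | r = 4) = (4/10)(6/9)(5/8)(3/7) = 0.071429; P(data | r = 5) = (5/10)(5/9)(4/8)(4/7) = 0.079365; P(data | r = 7) = (7/10)(3/9)(2/8)(6/7) = 0.05; P(data | r = 8) = (8/10)(2/9)(1/8)(7/7) = 0.022222.
Weighting by the prior gives 1/11 · 0 = 0, 1/11 · 0.05 = 0.0045455, 3/11 · 0.071429 = 0.019481, 4/11 · 0.079365 = 0.02886, 1/11 · 0.05 = 0.0045455, 1/11 · 0.022222 = 0.0020202; with total 0.059452.
By Bayes' rule, P(r = 3 | data) = (0.0045455) / (0.059452) = 0.076456.

0.0765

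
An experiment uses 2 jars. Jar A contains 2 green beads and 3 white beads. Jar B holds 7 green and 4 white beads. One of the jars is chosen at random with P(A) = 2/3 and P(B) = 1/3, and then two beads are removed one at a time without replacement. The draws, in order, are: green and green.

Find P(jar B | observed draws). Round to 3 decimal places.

0.656

The likelihood of the observed sequence under each hypothesis: P(data | jar A) = (2/5)(1/4) = 1/10; P(data | jar B) = (7/11)(6/10) = 21/55.
Weighting by the prior gives 2/3 · 1/10 = 1/15, 1/3 · 21/55 = 7/55; these sum to 32/165.
So P(jar B | data) = (7/55) / (32/165) = 21/32.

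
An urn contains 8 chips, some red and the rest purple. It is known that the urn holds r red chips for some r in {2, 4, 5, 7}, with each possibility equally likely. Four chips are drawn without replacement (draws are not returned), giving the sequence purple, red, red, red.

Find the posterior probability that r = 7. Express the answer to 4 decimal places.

0.4321

Compute the likelihood of the observed sequence for each case: P(data | r = 2) = (6/8)(2/7)(1/6)(0/5) = 0; P(data | r = 4) = (4/8)(4/7)(3/6)(2/5) = 0.057143; P(data | r = 5) = (3/8)(5/7)(4/6)(3/5) = 0.10714; P(data | r = 7) = (1/8)(7/7)(6/6)(5/5) = 0.125.
Multiplying each by its prior: 1/4 · 0 = 0, 1/4 · 0.057143 = 0.014286, 1/4 · 0.10714 = 0.026786, 1/4 · 0.125 = 0.03125; with total 0.072321.
By Bayes' rule, P(r = 7 | data) = (0.03125) / (0.072321) = 0.4321.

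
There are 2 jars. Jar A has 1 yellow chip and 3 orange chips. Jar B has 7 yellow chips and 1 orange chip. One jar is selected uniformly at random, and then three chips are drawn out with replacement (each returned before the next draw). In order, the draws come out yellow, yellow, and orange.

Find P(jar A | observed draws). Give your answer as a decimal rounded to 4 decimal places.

Compute the likelihood of the observed sequence for each case: P(data | jar A) = (1/4)(1/4)(3/4) = 0.046875; P(data | jar B) = (7/8)(7/8)(1/8) = 0.095703.
Multiplying each by its prior: 1/2 · 0.046875 = 0.023438, 1/2 · 0.095703 = 0.047852; summing to 0.071289.
Hence P(jar A | data) = (0.023438) / (0.071289) = 0.32877.

0.3288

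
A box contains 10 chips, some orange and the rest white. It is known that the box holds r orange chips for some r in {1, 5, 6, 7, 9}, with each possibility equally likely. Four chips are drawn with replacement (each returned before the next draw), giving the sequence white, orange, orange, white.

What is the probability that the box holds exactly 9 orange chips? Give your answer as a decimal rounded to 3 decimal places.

Under each hypothesis, the probability of the observed sequence is: P(data | r = 1) = (9/10)(1/10)(1/10)(9/10) = 0.0081; P(data | r = 5) = (5/10)(5/10)(5/10)(5/10) = 0.0625; P(data | r = 6) = (4/10)(6/10)(6/10)(4/10) = 0.0576; P(data | r = 7) = (3/10)(7/10)(7/10)(3/10) = 0.0441; P(data | r = 9) = (1/10)(9/10)(9/10)(1/10) = 0.0081.
The prior-weighted likelihoods are 1/5 · 0.0081 = 0.00162, 1/5 · 0.0625 = 0.0125, 1/5 · 0.0576 = 0.01152, 1/5 · 0.0441 = 0.00882, 1/5 · 0.0081 = 0.00162; these sum to 0.03608.
So P(r = 9 | data) = (0.00162) / (0.03608) = 0.0449.

0.045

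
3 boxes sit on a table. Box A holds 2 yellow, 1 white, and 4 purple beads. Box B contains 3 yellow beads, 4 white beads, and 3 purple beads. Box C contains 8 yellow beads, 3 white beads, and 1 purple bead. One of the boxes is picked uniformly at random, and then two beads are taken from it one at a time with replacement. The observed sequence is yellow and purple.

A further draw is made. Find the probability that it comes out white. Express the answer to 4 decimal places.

Under each hypothesis, the probability of the observed sequence is: P(data | box A) = (2/7)(4/7) = 0.16327; P(data | box B) = (3/10)(3/10) = 0.09; P(data | box C) = (8/12)(1/12) = 0.055556.
Weighting by the prior gives 1/3 · 0.16327 = 0.054422, 1/3 · 0.09 = 0.03, 1/3 · 0.055556 = 0.018519; with total 0.10294.
Dividing through by the total gives posterior P(box A | data) = 0.52867, P(box B | data) = 0.29143, P(box C | data) = 0.1799.
Averaging over the posterior, P(white next | data) = (1/7)(0.52867) + (2/5)(0.29143) + (1/4)(0.1799) = 0.23707.

0.2371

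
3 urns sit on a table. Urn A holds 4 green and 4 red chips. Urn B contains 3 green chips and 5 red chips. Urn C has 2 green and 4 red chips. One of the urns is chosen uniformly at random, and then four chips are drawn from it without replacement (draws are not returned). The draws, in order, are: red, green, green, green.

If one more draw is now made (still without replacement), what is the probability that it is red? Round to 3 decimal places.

The likelihood of the observed sequence under each hypothesis: P(data | urn A) = (4/8)(4/7)(3/6)(2/5) = 2/35; P(data | urn B) = (5/8)(3/7)(2/6)(1/5) = 1/56; P(data | urn C) = (4/6)(2/5)(1/4)(0/3) = 0.
Weighting by the prior gives 1/3 · 2/35 = 2/105, 1/3 · 1/56 = 1/168, 1/3 · 0 = 0; with total 1/40.
The posterior is then P(urn A | data) = 16/21, P(urn B | data) = 5/21, P(urn C | data) = 0.
The predictive probability is P(red next | data) = (3/4)(16/21) + (1)(5/21) = 17/21.

0.810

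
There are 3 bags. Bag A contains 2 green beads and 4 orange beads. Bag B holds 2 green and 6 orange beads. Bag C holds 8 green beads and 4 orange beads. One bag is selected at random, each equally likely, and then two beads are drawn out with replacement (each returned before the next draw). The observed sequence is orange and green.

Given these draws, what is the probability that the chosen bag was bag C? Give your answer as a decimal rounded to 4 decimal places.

0.3516

For each hypothesis, P(data | H) works out to: P(data | bag A) = (4/6)(2/6) = 2/9; P(data | bag B) = (6/8)(2/8) = 3/16; P(data | bag C) = (4/12)(8/12) = 2/9.
Multiplying each by its prior: 1/3 · 2/9 = 2/27, 1/3 · 3/16 = 1/16, 1/3 · 2/9 = 2/27; summing to 91/432.
By Bayes' rule, P(bag C | data) = (2/27) / (91/432) = 32/91.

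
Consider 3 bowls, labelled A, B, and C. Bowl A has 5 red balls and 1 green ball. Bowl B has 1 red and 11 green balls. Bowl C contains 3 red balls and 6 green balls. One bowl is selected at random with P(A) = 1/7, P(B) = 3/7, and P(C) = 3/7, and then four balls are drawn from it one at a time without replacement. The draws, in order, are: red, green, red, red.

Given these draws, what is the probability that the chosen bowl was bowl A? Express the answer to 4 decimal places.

The likelihood of the observed sequence under each hypothesis: P(data | bowl A) = (5/6)(1/5)(4/4)(3/3) = 1/6; P(data | bowl B) = (1/12)(11/11)(0/10) = 0; P(data | bowl C) = (3/9)(6/8)(2/7)(1/6) = 1/84.
Weighting by the prior gives 1/7 · 1/6 = 1/42, 3/7 · 0 = 0, 3/7 · 1/84 = 1/196; summing to 17/588.
Therefore the posterior P(bowl A | data) = (1/42) / (17/588) = 14/17.

0.8235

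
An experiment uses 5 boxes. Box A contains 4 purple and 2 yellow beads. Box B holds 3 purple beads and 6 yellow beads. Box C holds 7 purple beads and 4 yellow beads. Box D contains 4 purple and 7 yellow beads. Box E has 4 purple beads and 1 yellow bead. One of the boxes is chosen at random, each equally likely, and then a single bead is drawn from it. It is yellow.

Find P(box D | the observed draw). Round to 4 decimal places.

0.2893

For each hypothesis, P(data | H) works out to: P(data | box A) = (2/6) = 1/3; P(data | box B) = (6/9) = 2/3; P(data | box C) = (4/11) = 4/11; P(data | box D) = (7/11) = 7/11; P(data | box E) = (1/5) = 1/5.
Weighting by the prior gives 1/5 · 1/3 = 1/15, 1/5 · 2/3 = 2/15, 1/5 · 4/11 = 4/55, 1/5 · 7/11 = 7/55, 1/5 · 1/5 = 1/25; these sum to 11/25.
Hence P(box D | data) = (7/55) / (11/25) = 35/121.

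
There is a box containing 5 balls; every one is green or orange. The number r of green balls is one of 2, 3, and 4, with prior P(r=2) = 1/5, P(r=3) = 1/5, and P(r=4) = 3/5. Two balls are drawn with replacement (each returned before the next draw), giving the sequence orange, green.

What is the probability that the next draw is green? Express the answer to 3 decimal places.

0.650

For each hypothesis, P(data | H) works out to: P(data | r = 2) = (3/5)(2/5) = 6/25; P(data | r = 3) = (2/5)(3/5) = 6/25; P(data | r = 4) = (1/5)(4/5) = 4/25.
Multiplying each by its prior: 1/5 · 6/25 = 6/125, 1/5 · 6/25 = 6/125, 3/5 · 4/25 = 12/125; summing to 24/125.
The posterior is then P(r = 2 | data) = 1/4, P(r = 3 | data) = 1/4, P(r = 4 | data) = 1/2.
Averaging over the posterior, P(green next | data) = (2/5)(1/4) + (3/5)(1/4) + (4/5)(1/2) = 13/20.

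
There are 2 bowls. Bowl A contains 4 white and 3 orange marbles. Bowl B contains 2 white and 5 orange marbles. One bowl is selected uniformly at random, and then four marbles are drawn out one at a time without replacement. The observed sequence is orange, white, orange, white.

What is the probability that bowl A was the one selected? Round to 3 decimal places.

Under each hypothesis, the probability of the observed sequence is: P(data | bowl A) = (3/7)(4/6)(2/5)(3/4) = 3/35; P(data | bowl B) = (5/7)(2/6)(4/5)(1/4) = 1/21.
The prior-weighted likelihoods are 1/2 · 3/35 = 3/70, 1/2 · 1/21 = 1/42; summing to 1/15.
Therefore the posterior P(bowl A | data) = (3/70) / (1/15) = 9/14.

0.643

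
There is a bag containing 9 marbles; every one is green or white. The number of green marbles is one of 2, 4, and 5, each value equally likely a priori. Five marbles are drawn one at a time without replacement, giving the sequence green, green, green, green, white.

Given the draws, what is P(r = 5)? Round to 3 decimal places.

Under each hypothesis, the probability of the observed sequence is: P(data | r = 2) = (2/9)(1/8)(0/7) = 0; P(data | r = 4) = (4/9)(3/8)(2/7)(1/6)(5/5) = 1/126; P(data | r = 5) = (5/9)(4/8)(3/7)(2/6)(4/5) = 2/63.
Weighting by the prior gives 1/3 · 0 = 0, 1/3 · 1/126 = 1/378, 1/3 · 2/63 = 2/189; summing to 5/378.
So P(r = 5 | data) = (2/189) / (5/378) = 4/5.

0.800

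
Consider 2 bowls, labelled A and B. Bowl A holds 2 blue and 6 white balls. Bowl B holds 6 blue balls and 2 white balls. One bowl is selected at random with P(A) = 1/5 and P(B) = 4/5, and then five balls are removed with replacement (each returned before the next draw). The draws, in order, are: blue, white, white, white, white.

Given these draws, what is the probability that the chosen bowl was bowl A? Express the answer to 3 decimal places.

The likelihood of the observed sequence under each hypothesis: P(data | bowl A) = (2/8)(6/8)(6/8)(6/8)(6/8) = 0.079102; P(data | bowl B) = (6/8)(2/8)(2/8)(2/8)(2/8) = 0.0029297.
Multiplying each by its prior: 1/5 · 0.079102 = 0.01582, 4/5 · 0.0029297 = 0.0023437; with total 0.018164.
So P(bowl A | data) = (0.01582) / (0.018164) = 0.87097.

0.871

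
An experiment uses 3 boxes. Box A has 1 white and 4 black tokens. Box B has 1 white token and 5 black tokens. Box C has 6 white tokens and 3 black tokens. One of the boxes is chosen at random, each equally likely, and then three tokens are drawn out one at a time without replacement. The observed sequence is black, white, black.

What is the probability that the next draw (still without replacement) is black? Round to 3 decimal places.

0.864

The likelihood of the observed sequence under each hypothesis: P(data | box A) = (4/5)(1/4)(3/3) = 1/5; P(data | box B) = (5/6)(1/5)(4/4) = 1/6; P(data | box C) = (3/9)(6/8)(2/7) = 1/14.
Multiplying each by its prior: 1/3 · 1/5 = 1/15, 1/3 · 1/6 = 1/18, 1/3 · 1/14 = 1/42; these sum to 46/315.
The posterior is then P(box A | data) = 21/46, P(box B | data) = 35/92, P(box C | data) = 15/92.
The predictive probability is P(black next | data) = (1)(21/46) + (1)(35/92) + (1/6)(15/92) = 159/184.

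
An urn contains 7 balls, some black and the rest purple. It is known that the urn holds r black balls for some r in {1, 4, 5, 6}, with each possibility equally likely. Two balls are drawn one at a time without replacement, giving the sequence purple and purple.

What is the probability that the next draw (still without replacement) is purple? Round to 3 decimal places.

The likelihood of the observed sequence under each hypothesis: P(data | r = 1) = (6/7)(5/6) = 5/7; P(data | r = 4) = (3/7)(2/6) = 1/7; P(data | r = 5) = (2/7)(1/6) = 1/21; P(data | r = 6) = (1/7)(0/6) = 0.
Multiplying each by its prior: 1/4 · 5/7 = 5/28, 1/4 · 1/7 = 1/28, 1/4 · 1/21 = 1/84, 1/4 · 0 = 0; these sum to 19/84.
The posterior is then P(r = 1 | data) = 15/19, P(r = 4 | data) = 3/19, P(r = 5 | data) = 1/19, P(r = 6 | data) = 0.
So P(purple next | data) = Σ P(purple next | H) P(H | data) = (4/5)(15/19) + (1/5)(3/19) + (0)(1/19) = 63/95.

0.663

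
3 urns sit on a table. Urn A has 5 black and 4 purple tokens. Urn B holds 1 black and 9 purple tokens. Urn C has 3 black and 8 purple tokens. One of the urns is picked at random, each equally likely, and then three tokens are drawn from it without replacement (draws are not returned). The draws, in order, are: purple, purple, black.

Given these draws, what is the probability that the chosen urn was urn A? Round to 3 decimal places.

0.306

Compute the likelihood of the observed sequence for each case: P(data | urn A) = (4/9)(3/8)(5/7) = 0.11905; P(data | urn B) = (9/10)(8/9)(1/8) = 0.1; P(data | urn C) = (8/11)(7/10)(3/9) = 0.1697.
Multiplying each by its prior: 1/3 · 0.11905 = 0.039683, 1/3 · 0.1 = 0.033333, 1/3 · 0.1697 = 0.056566; with total 0.12958.
Hence P(urn A | data) = (0.039683) / (0.12958) = 0.30624.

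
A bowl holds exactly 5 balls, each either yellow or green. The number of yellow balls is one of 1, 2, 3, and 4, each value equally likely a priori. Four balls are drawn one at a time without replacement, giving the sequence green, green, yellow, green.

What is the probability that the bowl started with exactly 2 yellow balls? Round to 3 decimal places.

Compute the likelihood of the observed sequence for each case: P(data | r = 1) = (4/5)(3/4)(1/3)(2/2) = 1/5; P(data | r = 2) = (3/5)(2/4)(2/3)(1/2) = 1/10; P(data | r = 3) = (2/5)(1/4)(3/3)(0/2) = 0; P(data | r = 4) = (1/5)(0/4) = 0.
Multiplying each by its prior: 1/4 · 1/5 = 1/20, 1/4 · 1/10 = 1/40, 1/4 · 0 = 0, 1/4 · 0 = 0; with total 3/40.
Therefore the posterior P(r = 2 | data) = (1/40) / (3/40) = 1/3.

0.333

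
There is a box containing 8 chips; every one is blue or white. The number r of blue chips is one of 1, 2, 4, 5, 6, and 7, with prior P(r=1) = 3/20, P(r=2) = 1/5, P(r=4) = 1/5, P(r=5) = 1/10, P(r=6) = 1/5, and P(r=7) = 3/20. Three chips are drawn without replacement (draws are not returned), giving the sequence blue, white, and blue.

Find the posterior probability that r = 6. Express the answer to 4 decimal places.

For each hypothesis, P(data | H) works out to: P(data | r = 1) = (1/8)(7/7)(0/6) = 0; P(data | r = 2) = (2/8)(6/7)(1/6) = 0.035714; P(data | r = 4) = (4/8)(4/7)(3/6) = 0.14286; P(data | r = 5) = (5/8)(3/7)(4/6) = 0.17857; P(data | r = 6) = (6/8)(2/7)(5/6) = 0.17857; P(data | r = 7) = (7/8)(1/7)(6/6) = 0.125.
Multiplying each by its prior: 3/20 · 0 = 0, 1/5 · 0.035714 = 0.0071429, 1/5 · 0.14286 = 0.028571, 1/10 · 0.17857 = 0.017857, 1/5 · 0.17857 = 0.035714, 3/20 · 0.125 = 0.01875; these sum to 0.10804.
By Bayes' rule, P(r = 6 | data) = (0.035714) / (0.10804) = 0.33058.

0.3306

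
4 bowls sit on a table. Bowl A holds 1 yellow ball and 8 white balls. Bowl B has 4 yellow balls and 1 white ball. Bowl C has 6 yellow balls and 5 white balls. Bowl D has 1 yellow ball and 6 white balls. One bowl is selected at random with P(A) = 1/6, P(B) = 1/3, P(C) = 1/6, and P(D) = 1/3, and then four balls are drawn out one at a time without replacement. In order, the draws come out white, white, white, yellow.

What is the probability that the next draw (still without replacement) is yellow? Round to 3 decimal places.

The likelihood of the observed sequence under each hypothesis: P(data | bowl A) = (8/9)(7/8)(6/7)(1/6) = 0.11111; P(data | bowl B) = (1/5)(0/4) = 0; P(data | bowl C) = (5/11)(4/10)(3/9)(6/8) = 0.045455; P(data | bowl D) = (6/7)(5/6)(4/5)(1/4) = 0.14286.
The prior-weighted likelihoods are 1/6 · 0.11111 = 0.018519, 1/3 · 0 = 0, 1/6 · 0.045455 = 0.0075758, 1/3 · 0.14286 = 0.047619; these sum to 0.073713.
Normalising, the posterior is P(bowl A | data) = 0.25122, P(bowl B | data) = 0, P(bowl C | data) = 0.10277, P(bowl D | data) = 0.646.
So P(yellow next | data) = Σ P(yellow next | H) P(H | data) = (0)(0.25122) + (5/7)(0.10277) + (0)(0.646) = 0.073409.

0.073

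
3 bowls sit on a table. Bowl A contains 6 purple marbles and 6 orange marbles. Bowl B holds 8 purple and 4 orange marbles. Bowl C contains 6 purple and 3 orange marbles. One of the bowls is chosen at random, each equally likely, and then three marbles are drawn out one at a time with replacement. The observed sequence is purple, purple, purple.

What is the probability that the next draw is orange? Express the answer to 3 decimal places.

The likelihood of the observed sequence under each hypothesis: P(data | bowl A) = (6/12)(6/12)(6/12) = 1/8; P(data | bowl B) = (8/12)(8/12)(8/12) = 8/27; P(data | bowl C) = (6/9)(6/9)(6/9) = 8/27.
The prior-weighted likelihoods are 1/3 · 1/8 = 1/24, 1/3 · 8/27 = 8/81, 1/3 · 8/27 = 8/81; summing to 155/648.
Dividing through by the total gives posterior P(bowl A | data) = 27/155, P(bowl B | data) = 64/155, P(bowl C | data) = 64/155.
The predictive probability is P(orange next | data) = (1/2)(27/155) + (1/3)(64/155) + (1/3)(64/155) = 337/930.

0.362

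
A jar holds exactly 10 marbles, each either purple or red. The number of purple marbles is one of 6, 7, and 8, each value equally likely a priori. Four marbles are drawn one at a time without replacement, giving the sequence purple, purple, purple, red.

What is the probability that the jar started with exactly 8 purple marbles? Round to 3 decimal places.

Under each hypothesis, the probability of the observed sequence is: P(data | r = 6) = (6/10)(5/9)(4/8)(4/7) = 2/21; P(data | r = 7) = (7/10)(6/9)(5/8)(3/7) = 1/8; P(data | r = 8) = (8/10)(7/9)(6/8)(2/7) = 2/15.
Weighting by the prior gives 1/3 · 2/21 = 2/63, 1/3 · 1/8 = 1/24, 1/3 · 2/15 = 2/45; summing to 33/280.
Hence P(r = 8 | data) = (2/45) / (33/280) = 112/297.

0.377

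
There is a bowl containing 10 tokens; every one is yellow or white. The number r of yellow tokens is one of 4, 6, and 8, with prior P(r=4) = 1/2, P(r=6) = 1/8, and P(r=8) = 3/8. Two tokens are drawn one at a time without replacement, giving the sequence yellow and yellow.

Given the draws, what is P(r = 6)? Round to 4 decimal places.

0.1220

For each hypothesis, P(data | H) works out to: P(data | r = 4) = (4/10)(3/9) = 2/15; P(data | r = 6) = (6/10)(5/9) = 1/3; P(data | r = 8) = (8/10)(7/9) = 28/45.
The prior-weighted likelihoods are 1/2 · 2/15 = 1/15, 1/8 · 1/3 = 1/24, 3/8 · 28/45 = 7/30; with total 41/120.
Therefore the posterior P(r = 6 | data) = (1/24) / (41/120) = 5/41.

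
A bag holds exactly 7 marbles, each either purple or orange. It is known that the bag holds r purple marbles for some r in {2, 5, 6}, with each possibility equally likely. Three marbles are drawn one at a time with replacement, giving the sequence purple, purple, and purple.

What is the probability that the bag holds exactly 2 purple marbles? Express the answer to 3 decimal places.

0.023

Under each hypothesis, the probability of the observed sequence is: P(data | r = 2) = (2/7)(2/7)(2/7) = 0.023324; P(data | r = 5) = (5/7)(5/7)(5/7) = 0.36443; P(data | r = 6) = (6/7)(6/7)(6/7) = 0.62974.
Weighting by the prior gives 1/3 · 0.023324 = 0.0077745, 1/3 · 0.36443 = 0.12148, 1/3 · 0.62974 = 0.20991; with total 0.33916.
By Bayes' rule, P(r = 2 | data) = (0.0077745) / (0.33916) = 0.022923.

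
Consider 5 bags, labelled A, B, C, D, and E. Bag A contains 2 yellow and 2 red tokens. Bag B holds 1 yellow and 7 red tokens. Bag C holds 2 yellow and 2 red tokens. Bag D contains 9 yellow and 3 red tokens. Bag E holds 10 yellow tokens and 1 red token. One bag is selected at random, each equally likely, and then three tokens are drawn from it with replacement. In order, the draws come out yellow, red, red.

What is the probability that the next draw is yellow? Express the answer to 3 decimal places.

The likelihood of the observed sequence under each hypothesis: P(data | bag A) = (2/4)(2/4)(2/4) = 0.125; P(data | bag B) = (1/8)(7/8)(7/8) = 0.095703; P(data | bag C) = (2/4)(2/4)(2/4) = 0.125; P(data | bag D) = (9/12)(3/12)(3/12) = 0.046875; P(data | bag E) = (10/11)(1/11)(1/11) = 0.0075131.
Multiplying each by its prior: 1/5 · 0.125 = 0.025, 1/5 · 0.095703 = 0.019141, 1/5 · 0.125 = 0.025, 1/5 · 0.046875 = 0.009375, 1/5 · 0.0075131 = 0.0015026; these sum to 0.080018.
The posterior is then P(bag A | data) = 0.31243, P(bag B | data) = 0.2392, P(bag C | data) = 0.31243, P(bag D | data) = 0.11716, P(bag E | data) = 0.018779.
The predictive probability is P(yellow next | data) = (1/2)(0.31243) + (1/8)(0.2392) + (1/2)(0.31243) + (3/4)(0.11716) + (10/11)(0.018779) = 0.44727.

0.447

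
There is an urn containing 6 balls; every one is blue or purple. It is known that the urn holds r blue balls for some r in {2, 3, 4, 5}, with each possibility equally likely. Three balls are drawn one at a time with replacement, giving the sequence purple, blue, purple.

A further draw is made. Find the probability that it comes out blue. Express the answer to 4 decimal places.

The likelihood of the observed sequence under each hypothesis: P(data | r = 2) = (4/6)(2/6)(4/6) = 4/27; P(data | r = 3) = (3/6)(3/6)(3/6) = 1/8; P(data | r = 4) = (2/6)(4/6)(2/6) = 2/27; P(data | r = 5) = (1/6)(5/6)(1/6) = 5/216.
The prior-weighted likelihoods are 1/4 · 4/27 = 1/27, 1/4 · 1/8 = 1/32, 1/4 · 2/27 = 1/54, 1/4 · 5/216 = 5/864; with total 5/54.
Normalising, the posterior is P(r = 2 | data) = 2/5, P(r = 3 | data) = 27/80, P(r = 4 | data) = 1/5, P(r = 5 | data) = 1/16.
The predictive probability is P(blue next | data) = (1/3)(2/5) + (1/2)(27/80) + (2/3)(1/5) + (5/6)(1/16) = 39/80.

0.4875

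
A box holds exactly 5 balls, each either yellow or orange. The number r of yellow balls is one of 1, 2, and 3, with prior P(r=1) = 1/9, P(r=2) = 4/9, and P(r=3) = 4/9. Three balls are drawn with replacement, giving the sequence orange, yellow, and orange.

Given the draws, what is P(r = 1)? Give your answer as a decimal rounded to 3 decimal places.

0.118

Under each hypothesis, the probability of the observed sequence is: P(data | r = 1) = (4/5)(1/5)(4/5) = 0.128; P(data | r = 2) = (3/5)(2/5)(3/5) = 0.144; P(data | r = 3) = (2/5)(3/5)(2/5) = 0.096.
The prior-weighted likelihoods are 1/9 · 0.128 = 0.014222, 4/9 · 0.144 = 0.064, 4/9 · 0.096 = 0.042667; with total 0.12089.
So P(r = 1 | data) = (0.014222) / (0.12089) = 0.11765.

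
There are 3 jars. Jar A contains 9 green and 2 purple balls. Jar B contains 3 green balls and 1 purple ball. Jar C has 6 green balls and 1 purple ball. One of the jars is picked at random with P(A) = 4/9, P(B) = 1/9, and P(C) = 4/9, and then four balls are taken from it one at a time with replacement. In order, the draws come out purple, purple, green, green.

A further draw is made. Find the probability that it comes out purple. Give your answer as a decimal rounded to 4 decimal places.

Compute the likelihood of the observed sequence for each case: P(data | jar A) = (2/11)(2/11)(9/11)(9/11) = 0.02213; P(data | jar B) = (1/4)(1/4)(3/4)(3/4) = 0.035156; P(data | jar C) = (1/7)(1/7)(6/7)(6/7) = 0.014994.
The prior-weighted likelihoods are 4/9 · 0.02213 = 0.0098354, 1/9 · 0.035156 = 0.0039062, 4/9 · 0.014994 = 0.0066639; summing to 0.020406.
Normalising, the posterior is P(jar A | data) = 0.482, P(jar B | data) = 0.19143, P(jar C | data) = 0.32657.
The predictive probability is P(purple next | data) = (2/11)(0.482) + (1/4)(0.19143) + (1/7)(0.32657) = 0.18215.

0.1821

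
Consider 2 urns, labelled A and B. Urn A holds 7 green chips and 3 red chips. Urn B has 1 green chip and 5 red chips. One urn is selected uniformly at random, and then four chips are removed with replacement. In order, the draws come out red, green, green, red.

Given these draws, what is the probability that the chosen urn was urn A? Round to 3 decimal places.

Compute the likelihood of the observed sequence for each case: P(data | urn A) = (3/10)(7/10)(7/10)(3/10) = 0.0441; P(data | urn B) = (5/6)(1/6)(1/6)(5/6) = 0.01929.
Weighting by the prior gives 1/2 · 0.0441 = 0.02205, 1/2 · 0.01929 = 0.0096451; with total 0.031695.
So P(urn A | data) = (0.02205) / (0.031695) = 0.69569.

0.696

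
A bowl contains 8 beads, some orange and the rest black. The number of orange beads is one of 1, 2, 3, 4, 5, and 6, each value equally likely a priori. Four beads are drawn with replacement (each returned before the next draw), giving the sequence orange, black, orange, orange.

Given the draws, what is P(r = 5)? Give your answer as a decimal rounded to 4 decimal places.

For each hypothesis, P(data | H) works out to: P(data | r = 1) = (1/8)(7/8)(1/8)(1/8) = 0.001709; P(data | r = 2) = (2/8)(6/8)(2/8)(2/8) = 0.011719; P(data | r = 3) = (3/8)(5/8)(3/8)(3/8) = 0.032959; P(data | r = 4) = (4/8)(4/8)(4/8)(4/8) = 0.0625; P(data | r = 5) = (5/8)(3/8)(5/8)(5/8) = 0.091553; P(data | r = 6) = (6/8)(2/8)(6/8)(6/8) = 0.10547.
Weighting by the prior gives 1/6 · 0.001709 = 0.00028483, 1/6 · 0.011719 = 0.0019531, 1/6 · 0.032959 = 0.0054932, 1/6 · 0.0625 = 0.010417, 1/6 · 0.091553 = 0.015259, 1/6 · 0.10547 = 0.017578; with total 0.050985.
Therefore the posterior P(r = 5 | data) = (0.015259) / (0.050985) = 0.29928.

0.2993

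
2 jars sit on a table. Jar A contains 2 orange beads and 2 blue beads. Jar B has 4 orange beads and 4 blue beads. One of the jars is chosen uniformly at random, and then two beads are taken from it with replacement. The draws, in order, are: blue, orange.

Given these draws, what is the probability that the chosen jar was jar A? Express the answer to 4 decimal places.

0.5000

Compute the likelihood of the observed sequence for each case: P(data | jar A) = (2/4)(2/4) = 1/4; P(data | jar B) = (4/8)(4/8) = 1/4.
The prior-weighted likelihoods are 1/2 · 1/4 = 1/8, 1/2 · 1/4 = 1/8; with total 1/4.
By Bayes' rule, P(jar A | data) = (1/8) / (1/4) = 1/2.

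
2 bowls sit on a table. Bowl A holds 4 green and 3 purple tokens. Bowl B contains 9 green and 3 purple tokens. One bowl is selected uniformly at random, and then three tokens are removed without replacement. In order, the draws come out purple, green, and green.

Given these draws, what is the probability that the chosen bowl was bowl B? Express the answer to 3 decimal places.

Compute the likelihood of the observed sequence for each case: P(data | bowl A) = (3/7)(4/6)(3/5) = 6/35; P(data | bowl B) = (3/12)(9/11)(8/10) = 9/55.
Multiplying each by its prior: 1/2 · 6/35 = 3/35, 1/2 · 9/55 = 9/110; these sum to 129/770.
Hence P(bowl B | data) = (9/110) / (129/770) = 21/43.

0.488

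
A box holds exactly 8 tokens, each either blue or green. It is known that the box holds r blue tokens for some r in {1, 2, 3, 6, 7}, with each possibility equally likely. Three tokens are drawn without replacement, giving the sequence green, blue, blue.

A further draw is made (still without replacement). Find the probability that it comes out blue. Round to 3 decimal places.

Under each hypothesis, the probability of the observed sequence is: P(data | r = 1) = (7/8)(1/7)(0/6) = 0; P(data | r = 2) = (6/8)(2/7)(1/6) = 1/28; P(data | r = 3) = (5/8)(3/7)(2/6) = 5/56; P(data | r = 6) = (2/8)(6/7)(5/6) = 5/28; P(data | r = 7) = (1/8)(7/7)(6/6) = 1/8.
Multiplying each by its prior: 1/5 · 0 = 0, 1/5 · 1/28 = 1/140, 1/5 · 5/56 = 1/56, 1/5 · 5/28 = 1/28, 1/5 · 1/8 = 1/40; summing to 3/35.
Dividing through by the total gives posterior P(r = 1 | data) = 0, P(r = 2 | data) = 1/12, P(r = 3 | data) = 5/24, P(r = 6 | data) = 5/12, P(r = 7 | data) = 7/24.
The predictive probability is P(blue next | data) = (0)(1/12) + (1/5)(5/24) + (4/5)(5/12) + (1)(7/24) = 2/3.

0.667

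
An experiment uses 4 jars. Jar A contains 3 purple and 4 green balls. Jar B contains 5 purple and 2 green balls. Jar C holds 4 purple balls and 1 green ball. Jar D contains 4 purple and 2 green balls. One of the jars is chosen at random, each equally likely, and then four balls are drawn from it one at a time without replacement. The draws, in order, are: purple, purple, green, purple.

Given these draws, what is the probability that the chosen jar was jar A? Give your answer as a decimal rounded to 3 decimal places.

The likelihood of the observed sequence under each hypothesis: P(data | jar A) = (3/7)(2/6)(4/5)(1/4) = 1/35; P(data | jar B) = (5/7)(4/6)(2/5)(3/4) = 1/7; P(data | jar C) = (4/5)(3/4)(1/3)(2/2) = 1/5; P(data | jar D) = (4/6)(3/5)(2/4)(2/3) = 2/15.
The prior-weighted likelihoods are 1/4 · 1/35 = 1/140, 1/4 · 1/7 = 1/28, 1/4 · 1/5 = 1/20, 1/4 · 2/15 = 1/30; summing to 53/420.
Hence P(jar A | data) = (1/140) / (53/420) = 3/53.

0.057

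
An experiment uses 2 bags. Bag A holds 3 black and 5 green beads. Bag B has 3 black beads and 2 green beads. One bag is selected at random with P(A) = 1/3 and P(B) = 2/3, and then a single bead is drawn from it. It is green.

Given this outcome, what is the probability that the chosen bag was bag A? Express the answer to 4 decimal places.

The likelihood of this draw under each hypothesis: P(data | bag A) = (5/8) = 5/8; P(data | bag B) = (2/5) = 2/5.
Weighting by the prior gives 1/3 · 5/8 = 5/24, 2/3 · 2/5 = 4/15; these sum to 19/40.
Hence P(bag A | data) = (5/24) / (19/40) = 25/57.

0.4386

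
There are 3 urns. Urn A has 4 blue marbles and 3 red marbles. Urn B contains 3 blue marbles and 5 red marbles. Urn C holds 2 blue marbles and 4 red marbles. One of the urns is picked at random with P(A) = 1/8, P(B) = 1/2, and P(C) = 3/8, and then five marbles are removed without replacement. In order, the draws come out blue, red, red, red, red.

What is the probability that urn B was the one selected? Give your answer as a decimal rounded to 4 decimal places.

For each hypothesis, P(data | H) works out to: P(data | urn A) = (4/7)(3/6)(2/5)(1/4)(0/3) = 0; P(data | urn B) = (3/8)(5/7)(4/6)(3/5)(2/4) = 3/56; P(data | urn C) = (2/6)(4/5)(3/4)(2/3)(1/2) = 1/15.
The prior-weighted likelihoods are 1/8 · 0 = 0, 1/2 · 3/56 = 3/112, 3/8 · 1/15 = 1/40; these sum to 29/560.
By Bayes' rule, P(urn B | data) = (3/112) / (29/560) = 15/29.

0.5172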